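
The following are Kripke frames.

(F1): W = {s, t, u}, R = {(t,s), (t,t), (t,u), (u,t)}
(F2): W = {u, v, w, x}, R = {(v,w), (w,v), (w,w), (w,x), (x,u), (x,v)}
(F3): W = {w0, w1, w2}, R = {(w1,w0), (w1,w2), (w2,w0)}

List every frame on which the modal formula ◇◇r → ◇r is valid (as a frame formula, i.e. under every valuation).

This is the axiom for transitivity; its first-order frame correspondent is ∀x ∀y ∀z (Rxy ∧ Ryz → Rxz).
(F1): fails — Rut and Rtu but not Ruu.
(F2): fails — Rwx and Rxu but not Rwu.
(F3): holds.
Valid on: (F3).

(F3)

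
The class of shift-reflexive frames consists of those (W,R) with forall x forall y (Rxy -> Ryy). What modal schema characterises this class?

A defining formula is □(□ψ → ψ) (the T□ axiom).
Suppose □(□ψ→ψ) is valid. Take Rxy and set V(ψ)={w : Ryw}. Then at y, □ψ holds; since □(□ψ→ψ) at x, □ψ→ψ at y, so ψ at y, i.e. Ryy.

□(□ψ → ψ)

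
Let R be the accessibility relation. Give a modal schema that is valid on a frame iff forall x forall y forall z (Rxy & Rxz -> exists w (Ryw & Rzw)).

◇□q → □◇q

A defining formula is ◇□q → □◇q (the .2 axiom).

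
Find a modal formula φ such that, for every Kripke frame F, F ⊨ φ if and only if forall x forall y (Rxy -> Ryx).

p → □◇p

This is symmetry; the standard corresponding axiom is B: p → □◇p.
Suppose p→□◇p is valid. Take Rxy and set V(p)={x}. Then p at x, so □◇p at x, so ◇p at y, so some z with Ryz has p; z=x, i.e. Ryx.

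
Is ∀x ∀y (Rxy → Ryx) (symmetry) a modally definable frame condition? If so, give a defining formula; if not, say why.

Yes — defined by q → □◇q

The condition is symmetry. A defining modal formula is q → □◇q.
Suppose q→□◇q is valid. Take Rxy and set V(q)={x}. Then q at x, so □◇q at x, so ◇q at y, so some z with Ryz has q; z=x, i.e. Ryx.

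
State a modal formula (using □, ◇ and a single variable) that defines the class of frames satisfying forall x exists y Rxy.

This is seriality; the standard corresponding axiom is D: □p → ◇p.
Suppose □p→◇p is valid. At any x set V(p)=W. Then □p at x, so ◇p at x, so x has a successor.

□p → ◇p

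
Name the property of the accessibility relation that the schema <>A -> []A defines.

partial functionality

Suppose ◇A→□A is valid. Take Rxy, Rxz and set V(A)={y}. Then ◇A at x, so □A at x, so A at z, i.e. z=y.
Conversely, on a frame with partial functionality the schema holds at every world under every valuation.
So the correspondent is partial functionality.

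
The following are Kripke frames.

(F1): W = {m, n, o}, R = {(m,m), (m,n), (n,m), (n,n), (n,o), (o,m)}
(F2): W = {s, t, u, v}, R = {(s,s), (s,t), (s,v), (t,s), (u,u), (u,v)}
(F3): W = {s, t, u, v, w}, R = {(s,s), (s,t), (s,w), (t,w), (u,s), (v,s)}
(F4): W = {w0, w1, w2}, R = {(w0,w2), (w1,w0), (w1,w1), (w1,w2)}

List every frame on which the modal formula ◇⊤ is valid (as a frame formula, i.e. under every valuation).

(F1)

Frame correspondent (Sahlqvist): ∀x ∃y Rxy — i.e. seriality.
(F1): satisfies the condition.
(F2): fails — world v has no successor.
(F3): fails — world w has no successor.
(F4): fails — world w2 has no successor.
Valid on: (F1).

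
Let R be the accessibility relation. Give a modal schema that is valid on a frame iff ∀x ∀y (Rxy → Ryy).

□(□q → q)

The condition is shift-reflexivity. The T□ schema □(□q → q) defines it.
Suppose □(□q→q) is valid. Take Rxy and set V(q)={w : Ryw}. Then at y, □q holds; since □(□q→q) at x, □q→q at y, so q at y, i.e. Ryy.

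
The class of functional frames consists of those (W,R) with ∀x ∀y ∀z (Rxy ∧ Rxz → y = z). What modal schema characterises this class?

This is partial functionality; the standard corresponding axiom is CD: ◇r → □r.
Suppose ◇r→□r is valid. Take Rxy, Rxz and set V(r)={y}. Then ◇r at x, so □r at x, so r at z, i.e. z=y.

◇r → □r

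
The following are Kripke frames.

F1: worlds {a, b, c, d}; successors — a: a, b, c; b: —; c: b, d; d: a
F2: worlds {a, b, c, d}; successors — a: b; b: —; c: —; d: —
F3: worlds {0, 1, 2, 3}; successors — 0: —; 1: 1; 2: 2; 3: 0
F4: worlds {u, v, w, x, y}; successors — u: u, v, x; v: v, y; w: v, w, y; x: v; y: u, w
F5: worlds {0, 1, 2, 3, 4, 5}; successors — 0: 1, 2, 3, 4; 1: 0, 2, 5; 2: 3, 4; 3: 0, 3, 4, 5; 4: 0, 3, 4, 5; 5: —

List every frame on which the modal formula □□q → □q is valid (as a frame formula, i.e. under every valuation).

F4

Frame correspondent (Sahlqvist): ∀x ∀y (Rxy → ∃z (Rxz ∧ Rzy)) — i.e. density.
F1: fails — Rcd but no z with Rcz and Rzd.
F2: fails — Rab but no z with Raz and Rzb.
F3: fails — R30 but no z with R3z and Rz0.
F4: condition met.
F5: fails — R10 but no z with R1z and Rz0.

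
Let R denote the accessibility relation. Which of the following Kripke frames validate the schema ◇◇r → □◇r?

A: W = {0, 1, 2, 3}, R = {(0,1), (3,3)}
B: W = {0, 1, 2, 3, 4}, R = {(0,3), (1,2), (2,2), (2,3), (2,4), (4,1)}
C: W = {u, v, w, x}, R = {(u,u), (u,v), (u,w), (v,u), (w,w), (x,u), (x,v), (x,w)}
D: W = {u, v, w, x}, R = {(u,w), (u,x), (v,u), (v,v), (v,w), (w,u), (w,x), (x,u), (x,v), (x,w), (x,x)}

A

This is the axiom for a generalized confluence (Geach) condition; its first-order frame correspondent is ∀x ∀y ∀z ((xR²y ∧ xRz) → ∃w (y = w ∧ zRw)).
A: satisfies the condition.
B: fails — 2R²1, 2R2 but no w with 1=w and 2Rw.
C: fails — uR²u, uRw but no t with u=t and wRt.
D: fails — uR²v, uRw but no t with v=t and wRt.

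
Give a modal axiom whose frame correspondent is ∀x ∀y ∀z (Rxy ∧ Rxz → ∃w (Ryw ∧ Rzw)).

◇□r → □◇r

A defining formula is ◇□r → □◇r (the .2 axiom).
Suppose ◇□r→□◇r is valid. Take Rxy, Rxz and set V(r)={w : Ryw}. Then □r at y so ◇□r at x, so □◇r at x, so ◇r at z, giving w with Rzw and Ryw.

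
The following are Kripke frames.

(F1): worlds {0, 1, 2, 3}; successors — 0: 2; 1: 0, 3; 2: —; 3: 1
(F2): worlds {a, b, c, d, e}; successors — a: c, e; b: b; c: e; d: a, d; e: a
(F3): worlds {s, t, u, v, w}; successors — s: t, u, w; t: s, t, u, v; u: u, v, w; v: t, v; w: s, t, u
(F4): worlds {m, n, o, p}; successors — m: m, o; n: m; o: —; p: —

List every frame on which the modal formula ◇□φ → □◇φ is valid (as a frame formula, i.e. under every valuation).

This is the axiom for convergence; its first-order frame correspondent is ∀x ∀y ∀z (Rxy ∧ Rxz → ∃w (Ryw ∧ Rzw)).
(F1): fails — R02 and R02 but 2 and 2 have no common successor.
(F2): fails — Rae and Rac but e and c have no common successor.
(F3): condition met.
(F4): fails — Rmo and Rmo but o and o have no common successor.

(F3)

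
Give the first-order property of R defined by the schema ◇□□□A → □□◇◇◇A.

∀x ∀y ∀z ((xRy ∧ xR²z) → ∃w (yR³w ∧ zR³w))

This is a Sahlqvist (Geach-type) schema ◇^1□^3A → □^2◇^3A.
Minimal-valuation argument: fix x; take any y with xR^1y and any z with xR^2z. Set V(A) to the set of worlds R-reachable from y in exactly 3 steps. Then □^3A holds at y, so the antecedent holds at x; validity forces ◇^3A at z, giving a w with zR^3w and yR^3w.
First-order correspondent: ∀x ∀y ∀z ((xRy ∧ xR²z) → ∃w (yR³w ∧ zR³w)).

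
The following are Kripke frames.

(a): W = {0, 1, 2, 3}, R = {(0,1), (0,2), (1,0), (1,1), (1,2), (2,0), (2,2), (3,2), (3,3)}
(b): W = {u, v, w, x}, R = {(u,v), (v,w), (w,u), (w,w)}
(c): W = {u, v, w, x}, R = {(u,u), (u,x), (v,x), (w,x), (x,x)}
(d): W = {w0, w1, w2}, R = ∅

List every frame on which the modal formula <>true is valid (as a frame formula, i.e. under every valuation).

This is the axiom for seriality; its first-order frame correspondent is forall x exists y Rxy.
(a): condition met.
(b): fails — world x has no successor.
(c): condition met.
(d): fails — world w0 has no successor.
Valid on: (a), (c).

(a), (c)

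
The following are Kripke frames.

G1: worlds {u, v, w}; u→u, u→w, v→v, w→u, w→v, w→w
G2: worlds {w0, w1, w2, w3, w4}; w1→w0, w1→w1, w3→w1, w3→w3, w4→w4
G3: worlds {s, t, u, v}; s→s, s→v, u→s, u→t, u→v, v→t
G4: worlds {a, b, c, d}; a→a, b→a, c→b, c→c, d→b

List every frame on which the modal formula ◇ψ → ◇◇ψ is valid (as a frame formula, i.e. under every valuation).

The schema corresponds to a generalized confluence (Geach) condition: ∀x ∀y (xRy → ∃w (y = w ∧ xR²w)).
G1: holds.
G2: holds.
G3: fails — vRt but no w with t=w and vR²w.
G4: fails — dRb but no w with b=w and dR²w.

G1, G2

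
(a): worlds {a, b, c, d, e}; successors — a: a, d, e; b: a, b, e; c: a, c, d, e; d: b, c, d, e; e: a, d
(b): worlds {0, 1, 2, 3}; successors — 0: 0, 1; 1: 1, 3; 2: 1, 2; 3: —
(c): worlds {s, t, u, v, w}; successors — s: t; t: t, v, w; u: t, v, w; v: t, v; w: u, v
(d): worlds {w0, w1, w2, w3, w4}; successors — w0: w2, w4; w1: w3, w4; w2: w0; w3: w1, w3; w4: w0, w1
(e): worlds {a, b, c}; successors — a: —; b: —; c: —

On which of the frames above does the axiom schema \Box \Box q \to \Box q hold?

(a), (b), (e)

The schema corresponds to density: \forall x \forall y (Rxy \to \exists z (Rxz \wedge Rzy)).
(a): satisfies the condition.
(b): satisfies the condition.
(c): fails — Rwu but no z with Rwz and Rzu.
(d): fails — Rw0w4 but no z with Rw0z and Rzw4.
(e): satisfies the condition.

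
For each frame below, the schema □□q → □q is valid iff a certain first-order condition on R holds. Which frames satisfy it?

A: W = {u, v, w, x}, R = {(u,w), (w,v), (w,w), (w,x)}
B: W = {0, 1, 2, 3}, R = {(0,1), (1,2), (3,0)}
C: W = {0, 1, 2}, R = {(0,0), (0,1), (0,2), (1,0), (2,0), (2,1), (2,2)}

A, C

This is the axiom for density; its first-order frame correspondent is ∀x ∀y (Rxy → ∃z (Rxz ∧ Rzy)).
A: ✓.
B: fails — R12 but no z with R1z and Rz2.
C: ✓.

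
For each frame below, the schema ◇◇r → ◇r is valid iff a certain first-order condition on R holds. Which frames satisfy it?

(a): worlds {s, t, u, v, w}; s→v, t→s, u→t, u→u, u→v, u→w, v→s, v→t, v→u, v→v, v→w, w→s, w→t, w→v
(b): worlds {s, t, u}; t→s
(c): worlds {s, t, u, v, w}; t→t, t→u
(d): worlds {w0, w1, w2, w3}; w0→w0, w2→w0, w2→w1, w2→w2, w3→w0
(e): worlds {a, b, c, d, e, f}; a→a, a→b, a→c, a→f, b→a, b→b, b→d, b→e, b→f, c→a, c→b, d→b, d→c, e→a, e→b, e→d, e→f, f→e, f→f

(b), (c), (d)

Frame correspondent (Sahlqvist): ∀x ∀y ∀z (Rxy ∧ Ryz → Rxz) — i.e. transitivity.
(a): fails — Ruv and Rvs but not Rus.
(b): condition met.
(c): condition met.
(d): condition met.
(e): fails — Rab and Rbd but not Rad.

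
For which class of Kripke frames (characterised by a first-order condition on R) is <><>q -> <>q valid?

Equivalently (dual form): □q → □□q.
Suppose □q→□□q is valid. Take Rxy, Ryz and set V(q)={w : Rxw}. Then □q at x, so □□q at x, so □q at y, so q at z, i.e. Rxz.

transitivity: forall x forall y forall z (Rxy & Ryz -> Rxz)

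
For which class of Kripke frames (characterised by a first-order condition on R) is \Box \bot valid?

emptiness of R: \forall x \forall y \neg Rxy

□⊥ is valid iff no world has any successor (otherwise □⊥ fails at any world with one).
Conversely, on a frame with emptiness of R the schema holds at every world under every valuation.
Frame condition: \forall x \forall y \neg Rxy.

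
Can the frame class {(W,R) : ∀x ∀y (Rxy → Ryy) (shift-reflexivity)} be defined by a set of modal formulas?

Yes, by □(□q → q)

The condition is shift-reflexivity. A defining modal formula is □(□q → q).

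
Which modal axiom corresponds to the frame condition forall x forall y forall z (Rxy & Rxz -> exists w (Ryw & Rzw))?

A defining formula is ◇□s → □◇s (the .2 axiom).
Suppose ◇□s→□◇s is valid. Take Rxy, Rxz and set V(s)={w : Ryw}. Then □s at y so ◇□s at x, so □◇s at x, so ◇s at z, giving w with Rzw and Ryw.

◇□s → □◇s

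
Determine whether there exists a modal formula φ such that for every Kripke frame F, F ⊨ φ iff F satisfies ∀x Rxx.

Yes, by □r → r

Yes: it is reflexivity, defined by the T schema □r → r.
Suppose □r→r is valid. At any x set V(r)={w : Rxw}. Then □r holds at x, so r holds at x, i.e. Rxx.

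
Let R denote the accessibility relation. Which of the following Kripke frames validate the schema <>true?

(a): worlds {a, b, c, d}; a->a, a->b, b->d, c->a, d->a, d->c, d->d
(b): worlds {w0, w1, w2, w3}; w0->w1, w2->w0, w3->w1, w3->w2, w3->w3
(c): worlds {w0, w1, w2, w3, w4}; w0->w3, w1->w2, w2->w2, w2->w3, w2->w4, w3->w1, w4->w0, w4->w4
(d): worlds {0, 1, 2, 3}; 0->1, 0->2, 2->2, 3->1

This is the axiom for seriality; its first-order frame correspondent is forall x exists y Rxy.
(a): ✓.
(b): fails — world w1 has no successor.
(c): ✓.
(d): fails — world 1 has no successor.

(a), (c)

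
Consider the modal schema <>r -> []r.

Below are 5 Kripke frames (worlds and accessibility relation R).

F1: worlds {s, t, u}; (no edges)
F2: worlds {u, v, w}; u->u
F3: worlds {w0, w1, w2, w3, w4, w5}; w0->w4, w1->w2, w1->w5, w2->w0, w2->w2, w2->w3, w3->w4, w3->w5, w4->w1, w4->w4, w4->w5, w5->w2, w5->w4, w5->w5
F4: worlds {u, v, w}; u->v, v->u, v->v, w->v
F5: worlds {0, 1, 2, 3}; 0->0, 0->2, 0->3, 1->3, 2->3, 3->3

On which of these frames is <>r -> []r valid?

F1, F2

Frame correspondent (Sahlqvist): forall x forall y forall z (Rxy & Rxz -> y = z) — i.e. partial functionality.
F1: holds.
F2: holds.
F3: fails — w1 sees both w2 and w5.
F4: fails — v sees both u and v.
F5: fails — 0 sees both 0 and 2.
Valid on: F1, F2.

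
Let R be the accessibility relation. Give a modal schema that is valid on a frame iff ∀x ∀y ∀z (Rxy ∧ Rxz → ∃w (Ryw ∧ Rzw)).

This is convergence; the standard corresponding axiom is .2: ◇□r → □◇r.
Suppose ◇□r→□◇r is valid. Take Rxy, Rxz and set V(r)={w : Ryw}. Then □r at y so ◇□r at x, so □◇r at x, so ◇r at z, giving w with Rzw and Ryw.

◇□r → □◇r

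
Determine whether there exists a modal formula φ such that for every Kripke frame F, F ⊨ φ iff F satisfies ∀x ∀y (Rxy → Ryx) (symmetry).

Yes — defined by r → □◇r

The condition is symmetry. A defining modal formula is r → □◇r.
Suppose r→□◇r is valid. Take Rxy and set V(r)={x}. Then r at x, so □◇r at x, so ◇r at y, so some z with Ryz has r; z=x, i.e. Ryx.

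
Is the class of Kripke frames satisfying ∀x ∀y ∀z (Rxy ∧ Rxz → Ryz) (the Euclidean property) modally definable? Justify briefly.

Yes: it is the Euclidean property, defined by the 5 schema ◇p → □◇p.

Definable; ◇p → □◇p defines it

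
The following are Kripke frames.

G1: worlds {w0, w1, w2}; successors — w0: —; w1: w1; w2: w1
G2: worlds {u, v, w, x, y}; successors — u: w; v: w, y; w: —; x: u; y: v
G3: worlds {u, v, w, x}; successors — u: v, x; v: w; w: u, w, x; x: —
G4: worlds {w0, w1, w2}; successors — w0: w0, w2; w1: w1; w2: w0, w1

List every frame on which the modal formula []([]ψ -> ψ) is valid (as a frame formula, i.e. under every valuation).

G1

Frame correspondent (Sahlqvist): forall x forall y (Rxy -> Ryy) — i.e. shift-reflexivity.
G1: satisfies the condition.
G2: fails — Ruw but not Rww.
G3: fails — Ruv but not Rvv.
G4: fails — Rw0w2 but not Rw2w2.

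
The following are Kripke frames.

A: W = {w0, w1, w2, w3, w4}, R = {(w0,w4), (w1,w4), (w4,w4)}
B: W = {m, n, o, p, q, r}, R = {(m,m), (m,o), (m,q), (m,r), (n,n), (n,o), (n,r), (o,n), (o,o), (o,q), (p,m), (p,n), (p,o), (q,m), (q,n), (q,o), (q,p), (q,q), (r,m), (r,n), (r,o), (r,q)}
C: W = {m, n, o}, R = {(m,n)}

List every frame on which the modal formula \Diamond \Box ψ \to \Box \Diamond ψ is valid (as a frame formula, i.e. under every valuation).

The schema corresponds to convergence: \forall x \forall y \forall z (Rxy \wedge Rxz \to \exists w (Ryw \wedge Rzw)).
A: holds.
B: holds.
C: fails — Rmn and Rmn but n and n have no common successor.
Valid on: A, B.

A, B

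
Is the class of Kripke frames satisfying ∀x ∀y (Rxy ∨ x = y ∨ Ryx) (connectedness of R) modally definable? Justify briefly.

Any modally definable frame class is closed under disjoint unions.
Take 4 disjoint single-world reflexive frames: each is trivially connected, but their disjoint union has 4 worlds with no edge between distinct components, so it is not connected.
So the class is not modally definable.

Not modally definable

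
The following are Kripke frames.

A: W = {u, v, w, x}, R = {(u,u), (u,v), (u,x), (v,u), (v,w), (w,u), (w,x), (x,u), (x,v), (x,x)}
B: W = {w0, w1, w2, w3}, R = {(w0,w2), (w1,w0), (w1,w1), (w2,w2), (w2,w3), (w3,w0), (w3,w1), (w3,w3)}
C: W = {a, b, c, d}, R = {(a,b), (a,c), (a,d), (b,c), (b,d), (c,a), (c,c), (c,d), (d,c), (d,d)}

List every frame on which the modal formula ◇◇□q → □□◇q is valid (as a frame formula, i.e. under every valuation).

Frame correspondent (Sahlqvist): ∀x ∀y ∀z ((xR²y ∧ xR²z) → ∃w (yRw ∧ zRw)) — i.e. a generalized confluence (Geach) condition.
A: holds.
B: fails — w1R²w0, w1R²w1 but no w with w0Rw and w1Rw.
C: holds.

A, C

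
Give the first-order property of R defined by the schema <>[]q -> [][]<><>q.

This is a Sahlqvist (Geach-type) schema ◇^1□^1q → □^2◇^2q.
Minimal-valuation argument: fix x; take any y with xR^1y and any z with xR^2z. Set V(q) to the set of worlds R-reachable from y in exactly 1 step. Then □^1q holds at y, so the antecedent holds at x; validity forces ◇^2q at z, giving a w with zR^2w and yR^1w.
First-order correspondent: forall x forall y forall z ((xRy & x R^2 z) -> exists w (yRw & z R^2 w)).

forall x forall y forall z ((xRy & x R^2 z) -> exists w (yRw & z R^2 w))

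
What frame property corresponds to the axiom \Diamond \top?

seriality: \forall x \exists y Rxy

◇⊤ holds at w iff w has a successor, so frame-validity of ◇⊤ is exactly seriality. Equivalently via □r → ◇r:
Suppose □r→◇r is valid. At any x set V(r)=W. Then □r at x, so ◇r at x, so x has a successor.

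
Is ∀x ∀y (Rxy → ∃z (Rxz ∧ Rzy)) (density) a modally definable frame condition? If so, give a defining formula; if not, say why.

This is a Sahlqvist condition; the C4 axiom □□r → □r defines it.
Suppose □□r→□r is valid. Take Rxy and set V(r)={w : xR²w}. Then □□r at x, so □r at x, so r at y, i.e. ∃z(Rxz∧Rzy).

Yes — defined by □□r → □r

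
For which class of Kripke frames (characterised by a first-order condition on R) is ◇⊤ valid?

seriality

◇⊤ holds at w iff w has a successor, so frame-validity of ◇⊤ is exactly seriality. Equivalently via □q → ◇q:
Suppose □q→◇q is valid. At any x set V(q)=W. Then □q at x, so ◇q at x, so x has a successor.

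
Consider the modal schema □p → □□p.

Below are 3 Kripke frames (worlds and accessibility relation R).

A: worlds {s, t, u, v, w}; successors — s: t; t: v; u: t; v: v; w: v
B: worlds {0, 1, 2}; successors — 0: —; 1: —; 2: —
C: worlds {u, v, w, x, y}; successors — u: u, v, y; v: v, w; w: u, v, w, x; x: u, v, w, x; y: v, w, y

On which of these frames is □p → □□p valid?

B

This is the axiom for transitivity; its first-order frame correspondent is ∀x ∀y ∀z (Rxy ∧ Ryz → Rxz).
A: fails — Rut and Rtv but not Ruv.
B: condition met.
C: fails — Ruv and Rvw but not Ruw.
Valid on: B.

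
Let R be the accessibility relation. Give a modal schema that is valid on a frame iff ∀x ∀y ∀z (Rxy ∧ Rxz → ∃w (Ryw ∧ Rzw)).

The condition is convergence. The .2 schema ◇□p → □◇p defines it.

◇□p → □◇p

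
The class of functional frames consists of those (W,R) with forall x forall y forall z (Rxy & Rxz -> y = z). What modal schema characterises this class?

◇p → □p

The condition is partial functionality. The CD schema ◇p → □p defines it.
Suppose ◇p→□p is valid. Take Rxy, Rxz and set V(p)={y}. Then ◇p at x, so □p at x, so p at z, i.e. z=y.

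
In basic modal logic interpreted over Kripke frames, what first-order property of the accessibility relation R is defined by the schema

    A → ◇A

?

This is frame-equivalent to □A → A (substitute ¬A for A and contrapose).
Suppose □A→A is valid. At any x set V(A)={w : Rxw}. Then □A holds at x, so A holds at x, i.e. Rxx.
Conversely, on a frame with reflexivity the schema holds at every world under every valuation.
Frame condition: ∀x Rxx.

reflexivity: ∀x Rxx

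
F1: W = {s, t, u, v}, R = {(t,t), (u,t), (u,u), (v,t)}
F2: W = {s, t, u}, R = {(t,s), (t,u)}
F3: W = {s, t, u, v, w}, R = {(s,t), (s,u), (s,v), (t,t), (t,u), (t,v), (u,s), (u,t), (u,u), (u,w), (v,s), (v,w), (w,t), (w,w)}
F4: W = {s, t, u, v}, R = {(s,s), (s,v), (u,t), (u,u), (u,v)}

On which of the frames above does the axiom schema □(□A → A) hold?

The schema corresponds to shift-reflexivity: ∀x ∀y (Rxy → Ryy).
F1: condition met.
F2: fails — Rtu but not Ruu.
F3: fails — Rtv but not Rvv.
F4: fails — Ruv but not Rvv.
Valid on: F1.

F1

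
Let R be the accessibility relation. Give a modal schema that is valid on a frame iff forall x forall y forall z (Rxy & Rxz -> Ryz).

◇r → □◇r

A defining formula is ◇r → □◇r (the 5 axiom).
Suppose ◇r→□◇r is valid. Take Rxy, Rxz and set V(r)={y}. Then ◇r at x, so □◇r at x, so ◇r at z, so some w with Rzw has r; w=y, i.e. Rzy. By symmetry of the argument, Ryz.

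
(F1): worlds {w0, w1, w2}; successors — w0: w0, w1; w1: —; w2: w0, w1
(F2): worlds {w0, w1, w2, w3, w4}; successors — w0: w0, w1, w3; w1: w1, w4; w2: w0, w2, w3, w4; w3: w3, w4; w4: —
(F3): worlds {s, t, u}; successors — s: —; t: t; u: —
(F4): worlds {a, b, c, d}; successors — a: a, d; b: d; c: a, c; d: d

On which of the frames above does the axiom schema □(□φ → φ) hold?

This is the axiom for shift-reflexivity; its first-order frame correspondent is ∀x ∀y (Rxy → Ryy).
(F1): fails — Rw0w1 but not Rw1w1.
(F2): fails — Rw2w4 but not Rw4w4.
(F3): condition met.
(F4): condition met.

(F3), (F4)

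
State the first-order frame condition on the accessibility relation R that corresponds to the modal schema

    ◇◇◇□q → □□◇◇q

This is a Sahlqvist (Geach-type) schema ◇^3□^1q → □^2◇^2q.
Minimal-valuation argument: fix x; take any y with xR^3y and any z with xR^2z. Set V(q) to the set of worlds R-reachable from y in exactly 1 step. Then □^1q holds at y, so the antecedent holds at x; validity forces ◇^2q at z, giving a w with zR^2w and yR^1w.
First-order correspondent: ∀x ∀y ∀z ((xR³y ∧ xR²z) → ∃w (yRw ∧ zR²w)).

∀x ∀y ∀z ((xR³y ∧ xR²z) → ∃w (yRw ∧ zR²w))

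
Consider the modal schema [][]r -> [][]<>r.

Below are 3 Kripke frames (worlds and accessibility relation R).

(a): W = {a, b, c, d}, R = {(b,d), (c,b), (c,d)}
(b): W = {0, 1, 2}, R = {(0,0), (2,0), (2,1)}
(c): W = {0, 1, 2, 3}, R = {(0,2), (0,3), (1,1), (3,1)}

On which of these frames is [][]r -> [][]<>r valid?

(b), (c)

The schema corresponds to a generalized confluence (Geach) condition: forall x forall z (x R^2 z -> exists w (x R^2 w & zRw)).
(a): fails — cR²d but no w with cR²w and dRw.
(b): condition met.
(c): condition met.
Valid on: (b), (c).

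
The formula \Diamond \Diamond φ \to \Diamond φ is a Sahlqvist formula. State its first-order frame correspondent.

transitivity

Replacing φ by ¬φ and contraposing gives the equivalent schema □φ → □□φ.
Suppose □φ→□□φ is valid. Take Rxy, Ryz and set V(φ)={w : Rxw}. Then □φ at x, so □□φ at x, so □φ at y, so φ at z, i.e. Rxz.
Conversely, on a frame with transitivity the schema holds at every world under every valuation.
Frame condition: \forall x \forall y \forall z (Rxy \wedge Ryz \to Rxz).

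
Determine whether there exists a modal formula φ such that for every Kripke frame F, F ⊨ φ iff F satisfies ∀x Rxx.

The condition is reflexivity. A defining modal formula is □q → q.
Suppose □q→q is valid. At any x set V(q)={w : Rxw}. Then □q holds at x, so q holds at x, i.e. Rxx.

Definable; □q → q defines it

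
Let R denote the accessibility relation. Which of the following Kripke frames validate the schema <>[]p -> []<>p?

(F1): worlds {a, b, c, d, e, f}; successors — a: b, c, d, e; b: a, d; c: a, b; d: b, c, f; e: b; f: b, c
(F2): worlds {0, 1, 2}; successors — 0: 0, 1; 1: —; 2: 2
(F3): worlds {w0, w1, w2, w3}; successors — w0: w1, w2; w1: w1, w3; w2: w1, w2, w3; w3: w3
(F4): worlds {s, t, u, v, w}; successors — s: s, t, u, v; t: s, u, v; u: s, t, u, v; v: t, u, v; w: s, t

(F3), (F4)

This is the axiom for convergence; its first-order frame correspondent is forall x forall y forall z (Rxy & Rxz -> exists w (Ryw & Rzw)).
(F1): fails — Rab and Rae but b and e have no common successor.
(F2): fails — R00 and R01 but 0 and 1 have no common successor.
(F3): holds.
(F4): holds.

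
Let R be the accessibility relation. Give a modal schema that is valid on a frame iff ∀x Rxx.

The condition is reflexivity. The T schema □q → q defines it.

□q → q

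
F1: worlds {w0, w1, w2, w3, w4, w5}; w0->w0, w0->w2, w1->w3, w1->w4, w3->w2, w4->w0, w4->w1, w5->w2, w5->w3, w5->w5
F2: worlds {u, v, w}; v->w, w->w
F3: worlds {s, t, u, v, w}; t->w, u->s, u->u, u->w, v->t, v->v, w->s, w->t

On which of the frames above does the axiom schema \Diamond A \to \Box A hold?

The schema corresponds to partial functionality: \forall x \forall y \forall z (Rxy \wedge Rxz \to y = z).
F1: fails — w0 sees both w0 and w2.
F2: ✓.
F3: fails — u sees both s and u.
Valid on: F2.

F2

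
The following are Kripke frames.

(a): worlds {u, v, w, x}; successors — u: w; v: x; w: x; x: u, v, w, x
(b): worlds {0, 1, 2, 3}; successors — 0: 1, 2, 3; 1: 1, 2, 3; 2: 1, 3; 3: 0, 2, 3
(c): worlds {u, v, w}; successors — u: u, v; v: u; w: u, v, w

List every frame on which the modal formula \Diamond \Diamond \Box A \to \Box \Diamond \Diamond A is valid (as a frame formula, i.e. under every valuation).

(b), (c)

The schema corresponds to a generalized confluence (Geach) condition: \forall x \forall y \forall z ((x R^2 y \wedge xRz) \to \exists w (yRw \wedge z R^2 w)).
(a): fails — xR²u, xRu but no t with uRt and uR²t.
(b): satisfies the condition.
(c): satisfies the condition.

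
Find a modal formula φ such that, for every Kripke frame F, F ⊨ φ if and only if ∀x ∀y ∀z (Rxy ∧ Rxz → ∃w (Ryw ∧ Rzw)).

This is convergence; the standard corresponding axiom is .2: ◇□q → □◇q.

◇□q → □◇q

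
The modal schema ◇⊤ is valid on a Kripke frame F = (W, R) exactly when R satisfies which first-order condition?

◇⊤ holds at w iff w has a successor, so frame-validity of ◇⊤ is exactly seriality. Equivalently via □ψ → ◇ψ:
Suppose □ψ→◇ψ is valid. At any x set V(ψ)=W. Then □ψ at x, so ◇ψ at x, so x has a successor.
Conversely, any frame satisfying ∀x ∃y Rxy validates the schema.
Frame condition: ∀x ∃y Rxy.

Seriality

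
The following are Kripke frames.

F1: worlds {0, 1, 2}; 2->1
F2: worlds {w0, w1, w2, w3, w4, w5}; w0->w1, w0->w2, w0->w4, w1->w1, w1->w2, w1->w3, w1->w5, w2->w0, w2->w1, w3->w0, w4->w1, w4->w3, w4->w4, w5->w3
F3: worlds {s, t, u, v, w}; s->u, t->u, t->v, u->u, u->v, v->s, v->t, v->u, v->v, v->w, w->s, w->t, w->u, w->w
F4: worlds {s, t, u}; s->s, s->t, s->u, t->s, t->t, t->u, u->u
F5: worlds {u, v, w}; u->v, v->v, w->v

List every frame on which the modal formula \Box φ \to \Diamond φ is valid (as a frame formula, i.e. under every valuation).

This is the axiom for seriality; its first-order frame correspondent is \forall x \exists y Rxy.
F1: fails — world 0 has no successor.
F2: holds.
F3: holds.
F4: holds.
F5: holds.

F2, F3, F4, F5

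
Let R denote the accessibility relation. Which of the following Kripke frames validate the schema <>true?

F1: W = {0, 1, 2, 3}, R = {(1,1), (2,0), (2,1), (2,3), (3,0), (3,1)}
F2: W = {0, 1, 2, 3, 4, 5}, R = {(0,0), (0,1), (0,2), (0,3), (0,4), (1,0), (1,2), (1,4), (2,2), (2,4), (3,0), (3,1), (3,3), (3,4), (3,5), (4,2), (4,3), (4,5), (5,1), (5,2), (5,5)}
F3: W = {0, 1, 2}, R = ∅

This is the axiom for seriality; its first-order frame correspondent is forall x exists y Rxy.
F1: fails — world 0 has no successor.
F2: condition met.
F3: fails — world 0 has no successor.
Valid on: F2.

F2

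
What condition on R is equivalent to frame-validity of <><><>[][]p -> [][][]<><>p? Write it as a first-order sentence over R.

This is a Sahlqvist (Geach-type) schema ◇^3□^2p → □^3◇^2p.
Minimal-valuation argument: fix x; take any y with xR^3y and any z with xR^3z. Set V(p) to the set of worlds R-reachable from y in exactly 2 steps. Then □^2p holds at y, so the antecedent holds at x; validity forces ◇^2p at z, giving a w with zR^2w and yR^2w.
First-order correspondent: forall x forall y forall z ((x R^3 y & x R^3 z) -> exists w (y R^2 w & z R^2 w)).

forall x forall y forall z ((x R^3 y & x R^3 z) -> exists w (y R^2 w & z R^2 w))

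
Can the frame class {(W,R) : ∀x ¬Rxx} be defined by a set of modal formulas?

No — not modally definable

If a class were modally definable it would be closed under surjective bounded morphisms (Goldblatt–Thomason).
The 2-cycle (worlds a,b with a→b→a) is irreflexive, and the map sending every world to a single reflexive point • is a surjective bounded morphism (forth: every edge maps to (•,•); back: every world has a successor). So any modal formula valid on the 2-cycle is also valid on the reflexive point, which is not irreflexive.
Hence irreflexivity is not modally definable.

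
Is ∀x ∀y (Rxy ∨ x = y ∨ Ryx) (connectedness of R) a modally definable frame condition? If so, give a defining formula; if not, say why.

If a class were modally definable it would be closed under disjoint unions (Goldblatt–Thomason).
Take 3 disjoint single-world reflexive frames: each is trivially connected, but their disjoint union has 3 worlds with no edge between distinct components, so it is not connected.
Hence connectedness of R is not modally definable.

Not definable by any modal formula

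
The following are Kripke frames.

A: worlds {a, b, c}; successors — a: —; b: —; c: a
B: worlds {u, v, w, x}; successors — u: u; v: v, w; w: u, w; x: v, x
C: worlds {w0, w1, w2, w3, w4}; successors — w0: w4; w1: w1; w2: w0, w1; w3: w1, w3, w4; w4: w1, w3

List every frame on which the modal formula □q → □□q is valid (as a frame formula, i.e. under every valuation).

This is the axiom for transitivity; its first-order frame correspondent is ∀x ∀y ∀z (Rxy ∧ Ryz → Rxz).
A: holds.
B: fails — Rvw and Rwu but not Rvu.
C: fails — Rw0w4 and Rw4w1 but not Rw0w1.
Valid on: A.

A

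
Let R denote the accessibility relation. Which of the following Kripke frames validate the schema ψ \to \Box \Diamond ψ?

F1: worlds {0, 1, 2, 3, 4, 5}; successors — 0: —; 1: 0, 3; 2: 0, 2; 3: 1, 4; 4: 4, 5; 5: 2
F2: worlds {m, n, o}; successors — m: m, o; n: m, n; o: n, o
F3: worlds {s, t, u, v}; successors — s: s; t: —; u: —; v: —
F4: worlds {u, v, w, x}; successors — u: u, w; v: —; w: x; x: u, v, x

F3

This is the axiom for symmetry; its first-order frame correspondent is \forall x \forall y (Rxy \to Ryx).
F1: fails — R10 but not R01.
F2: fails — Ron but not Rno.
F3: satisfies the condition.
F4: fails — Ruw but not Rwu.
Valid on: F3.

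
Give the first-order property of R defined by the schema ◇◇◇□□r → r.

This is a Sahlqvist (Geach-type) schema ◇^3□^2r → □^0◇^0r.
Minimal-valuation argument: fix x; take any y with xR^3y and any z with xR^0z. Set V(r) to the set of worlds R-reachable from y in exactly 2 steps. Then □^2r holds at y, so the antecedent holds at x; validity forces ◇^0r at z, giving a w with zR^0w and yR^2w.
First-order correspondent: ∀x ∀y (xR³y → ∃w (yR²w ∧ x = w)).

∀x ∀y (xR³y → ∃w (yR²w ∧ x = w))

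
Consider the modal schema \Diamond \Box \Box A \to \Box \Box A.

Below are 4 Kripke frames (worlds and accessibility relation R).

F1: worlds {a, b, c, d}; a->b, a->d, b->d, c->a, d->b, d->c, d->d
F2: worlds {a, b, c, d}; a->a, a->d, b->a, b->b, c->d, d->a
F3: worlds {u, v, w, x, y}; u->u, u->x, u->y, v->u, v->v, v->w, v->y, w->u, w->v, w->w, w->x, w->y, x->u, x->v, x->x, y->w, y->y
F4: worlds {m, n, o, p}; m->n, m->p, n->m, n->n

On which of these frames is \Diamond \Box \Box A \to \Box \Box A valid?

F3

The schema corresponds to a generalized confluence (Geach) condition: \forall x \forall y \forall z ((xRy \wedge x R^2 z) \to \exists w (y R^2 w \wedge z = w)).
F1: fails — dRb, dR²a but no w with bR²w and a=w.
F2: fails — bRa, bR²b but no w with aR²w and b=w.
F3: holds.
F4: fails — mRp, mR²m but no w with pR²w and m=w.
Valid on: F3.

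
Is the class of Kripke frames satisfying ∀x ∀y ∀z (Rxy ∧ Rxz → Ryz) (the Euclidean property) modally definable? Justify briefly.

Definable; ◇q → □◇q defines it

Yes: it is the Euclidean property, defined by the 5 schema ◇q → □◇q.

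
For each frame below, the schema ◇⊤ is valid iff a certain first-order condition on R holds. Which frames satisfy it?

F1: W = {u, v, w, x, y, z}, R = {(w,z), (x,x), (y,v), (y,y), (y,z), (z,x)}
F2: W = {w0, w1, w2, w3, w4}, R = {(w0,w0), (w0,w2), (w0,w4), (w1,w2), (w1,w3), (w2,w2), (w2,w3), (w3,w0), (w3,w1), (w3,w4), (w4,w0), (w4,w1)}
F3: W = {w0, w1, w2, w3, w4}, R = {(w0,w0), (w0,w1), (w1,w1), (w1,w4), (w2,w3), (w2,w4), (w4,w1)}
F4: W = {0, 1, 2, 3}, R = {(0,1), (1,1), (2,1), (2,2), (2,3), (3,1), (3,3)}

F2, F4

Frame correspondent (Sahlqvist): ∀x ∃y Rxy — i.e. seriality.
F1: fails — world u has no successor.
F2: ✓.
F3: fails — world w3 has no successor.
F4: ✓.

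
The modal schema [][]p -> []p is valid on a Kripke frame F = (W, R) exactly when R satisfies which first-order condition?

This schema is the C4 axiom.
Its frame correspondent is density — forall x forall y (Rxy -> exists z (Rxz & Rzy)).

Density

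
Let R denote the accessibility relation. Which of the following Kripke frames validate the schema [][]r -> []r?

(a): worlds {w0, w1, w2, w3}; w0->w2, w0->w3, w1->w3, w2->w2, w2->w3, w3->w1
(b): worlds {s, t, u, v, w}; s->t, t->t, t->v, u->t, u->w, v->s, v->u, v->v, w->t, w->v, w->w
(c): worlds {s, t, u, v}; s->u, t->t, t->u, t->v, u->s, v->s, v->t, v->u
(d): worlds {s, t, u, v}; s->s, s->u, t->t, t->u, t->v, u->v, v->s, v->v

Frame correspondent (Sahlqvist): forall x forall y (Rxy -> exists z (Rxz & Rzy)) — i.e. density.
(a): fails — Rw3w1 but no z with Rw3z and Rzw1.
(b): condition met.
(c): fails — Rus but no z with Ruz and Rzs.
(d): condition met.

(b), (d)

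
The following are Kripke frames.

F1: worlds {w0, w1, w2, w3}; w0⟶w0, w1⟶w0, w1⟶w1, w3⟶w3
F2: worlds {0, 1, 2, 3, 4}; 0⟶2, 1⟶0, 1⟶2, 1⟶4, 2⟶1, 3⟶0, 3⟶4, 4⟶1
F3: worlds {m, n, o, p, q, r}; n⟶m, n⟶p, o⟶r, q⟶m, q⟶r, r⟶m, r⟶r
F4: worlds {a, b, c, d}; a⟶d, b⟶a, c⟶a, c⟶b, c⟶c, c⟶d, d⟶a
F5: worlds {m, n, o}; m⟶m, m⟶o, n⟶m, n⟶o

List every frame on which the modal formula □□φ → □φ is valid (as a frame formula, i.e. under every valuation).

F1, F5

This is the axiom for density; its first-order frame correspondent is ∀x ∀y (Rxy → ∃z (Rxz ∧ Rzy)).
F1: holds.
F2: fails — R10 but no z with R1z and Rz0.
F3: fails — Rnm but no z with Rnz and Rzm.
F4: fails — Rba but no z with Rbz and Rza.
F5: holds.
Valid on: F1, F5.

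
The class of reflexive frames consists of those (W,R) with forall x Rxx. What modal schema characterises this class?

A defining formula is □s → s (the T axiom).
Suppose □s→s is valid. At any x set V(s)={w : Rxw}. Then □s holds at x, so s holds at x, i.e. Rxx.

□s → s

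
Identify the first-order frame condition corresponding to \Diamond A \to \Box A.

partial functionality

Suppose ◇A→□A is valid. Take Rxy, Rxz and set V(A)={y}. Then ◇A at x, so □A at x, so A at z, i.e. z=y.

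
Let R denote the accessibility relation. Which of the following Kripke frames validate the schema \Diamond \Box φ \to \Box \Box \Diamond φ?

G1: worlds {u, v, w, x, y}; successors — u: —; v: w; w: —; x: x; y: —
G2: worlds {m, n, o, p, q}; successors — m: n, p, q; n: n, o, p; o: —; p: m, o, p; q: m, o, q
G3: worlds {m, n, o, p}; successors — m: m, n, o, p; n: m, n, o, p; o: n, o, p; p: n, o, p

Frame correspondent (Sahlqvist): \forall x \forall y \forall z ((xRy \wedge x R^2 z) \to \exists w (yRw \wedge zRw)) — i.e. a generalized confluence (Geach) condition.
G1: holds.
G2: fails — mRn, mR²o but no w with nRw and oRw.
G3: holds.

G1, G3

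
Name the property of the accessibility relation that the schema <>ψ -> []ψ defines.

partial functionality: forall x forall y forall z (Rxy & Rxz -> y = z)

This schema is the CD axiom.
It corresponds to partial functionality: forall x forall y forall z (Rxy & Rxz -> y = z).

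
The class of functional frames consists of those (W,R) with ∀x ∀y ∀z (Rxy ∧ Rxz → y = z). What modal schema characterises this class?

◇q → □q

The condition is partial functionality. The CD schema ◇q → □q defines it.
Suppose ◇q→□q is valid. Take Rxy, Rxz and set V(q)={y}. Then ◇q at x, so □q at x, so q at z, i.e. z=y.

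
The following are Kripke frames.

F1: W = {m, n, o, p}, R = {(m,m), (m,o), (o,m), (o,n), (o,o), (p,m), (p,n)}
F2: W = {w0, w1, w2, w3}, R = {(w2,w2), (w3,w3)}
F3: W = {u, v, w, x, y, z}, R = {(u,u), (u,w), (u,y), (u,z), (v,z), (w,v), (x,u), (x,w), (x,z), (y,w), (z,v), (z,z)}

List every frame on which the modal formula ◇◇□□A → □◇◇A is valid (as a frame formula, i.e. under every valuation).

F2

Frame correspondent (Sahlqvist): ∀x ∀y ∀z ((xR²y ∧ xRz) → ∃w (yR²w ∧ zR²w)) — i.e. a generalized confluence (Geach) condition.
F1: fails — mR²n, mRm but no w with nR²w and mR²w.
F2: ✓.
F3: fails — uR²w, uRy but no t with wR²t and yR²t.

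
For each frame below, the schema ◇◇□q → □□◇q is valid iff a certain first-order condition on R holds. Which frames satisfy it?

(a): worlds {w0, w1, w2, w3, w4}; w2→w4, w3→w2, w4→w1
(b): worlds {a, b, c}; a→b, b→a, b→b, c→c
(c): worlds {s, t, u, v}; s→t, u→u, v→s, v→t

(b)

This is the axiom for a generalized confluence (Geach) condition; its first-order frame correspondent is ∀x ∀y ∀z ((xR²y ∧ xR²z) → ∃w (yRw ∧ zRw)).
(a): fails — w2R²w1, w2R²w1 but no w with w1Rw and w1Rw.
(b): condition met.
(c): fails — vR²t, vR²t but no w with tRw and tRw.
Valid on: (b).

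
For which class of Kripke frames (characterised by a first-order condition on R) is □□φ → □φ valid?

density

Suppose □□φ→□φ is valid. Take Rxy and set V(φ)={w : xR²w}. Then □□φ at x, so □φ at x, so φ at y, i.e. ∃z(Rxz∧Rzy).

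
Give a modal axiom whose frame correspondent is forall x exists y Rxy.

This is seriality; the standard corresponding axiom is D: □p → ◇p.
Suppose □p→◇p is valid. At any x set V(p)=W. Then □p at x, so ◇p at x, so x has a successor.

□p → ◇p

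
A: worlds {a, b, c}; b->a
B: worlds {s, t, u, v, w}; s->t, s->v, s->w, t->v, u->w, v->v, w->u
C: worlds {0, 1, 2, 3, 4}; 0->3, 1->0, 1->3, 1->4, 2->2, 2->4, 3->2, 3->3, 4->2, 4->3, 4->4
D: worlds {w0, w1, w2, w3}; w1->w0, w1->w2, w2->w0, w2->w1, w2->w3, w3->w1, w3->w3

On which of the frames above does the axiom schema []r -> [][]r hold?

A

This is the axiom for transitivity; its first-order frame correspondent is forall x forall y forall z (Rxy & Ryz -> Rxz).
A: condition met.
B: fails — Ruw and Rwu but not Ruu.
C: fails — R32 and R24 but not R34.
D: fails — Rw1w2 and Rw2w1 but not Rw1w1.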